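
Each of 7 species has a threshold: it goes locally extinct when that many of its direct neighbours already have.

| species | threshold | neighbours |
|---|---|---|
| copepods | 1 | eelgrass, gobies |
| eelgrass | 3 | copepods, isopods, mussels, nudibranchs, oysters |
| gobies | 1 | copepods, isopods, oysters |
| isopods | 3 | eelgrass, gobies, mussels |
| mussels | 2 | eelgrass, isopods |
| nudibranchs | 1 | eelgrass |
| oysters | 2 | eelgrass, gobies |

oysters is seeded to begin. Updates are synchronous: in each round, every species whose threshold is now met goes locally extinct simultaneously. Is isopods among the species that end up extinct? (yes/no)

Round 1 — oysters goes locally extinct (initial).
Round 2 — checking thresholds:
  eelgrass: 1 of 5 neighbours < 3, below threshold.
  gobies: 1 of 3 neighbours ≥ 1, goes locally extinct.
Round 3 — checking thresholds:
  copepods: 1 of 2 neighbours ≥ 1, goes locally extinct.
  eelgrass: 1 of 5 neighbours < 3, below threshold.
  isopods: 1 of 3 neighbours < 3, below threshold.
Round 4 — no new extinctions; cascade stops.

no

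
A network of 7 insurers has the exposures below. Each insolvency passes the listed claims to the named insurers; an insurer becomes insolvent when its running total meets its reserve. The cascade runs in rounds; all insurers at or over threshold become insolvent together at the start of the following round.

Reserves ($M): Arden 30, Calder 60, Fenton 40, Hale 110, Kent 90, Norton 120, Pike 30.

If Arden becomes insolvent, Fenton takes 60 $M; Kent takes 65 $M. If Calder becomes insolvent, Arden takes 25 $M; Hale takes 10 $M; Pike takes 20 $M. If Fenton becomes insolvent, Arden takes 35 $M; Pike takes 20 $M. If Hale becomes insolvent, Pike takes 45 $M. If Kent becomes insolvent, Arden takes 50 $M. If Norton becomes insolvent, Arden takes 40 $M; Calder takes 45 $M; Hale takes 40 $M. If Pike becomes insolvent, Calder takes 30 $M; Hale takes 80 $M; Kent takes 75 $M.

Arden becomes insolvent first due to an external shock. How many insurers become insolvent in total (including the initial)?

2

Round 1 — Arden becomes insolvent (initial).
  Fenton: +60 → 60 ≥ 40
  Kent: +65 → 65 < 90
Round 2 — Fenton becomes insolvent.
  Pike: +20 → 20 < 30
No further insolvencies.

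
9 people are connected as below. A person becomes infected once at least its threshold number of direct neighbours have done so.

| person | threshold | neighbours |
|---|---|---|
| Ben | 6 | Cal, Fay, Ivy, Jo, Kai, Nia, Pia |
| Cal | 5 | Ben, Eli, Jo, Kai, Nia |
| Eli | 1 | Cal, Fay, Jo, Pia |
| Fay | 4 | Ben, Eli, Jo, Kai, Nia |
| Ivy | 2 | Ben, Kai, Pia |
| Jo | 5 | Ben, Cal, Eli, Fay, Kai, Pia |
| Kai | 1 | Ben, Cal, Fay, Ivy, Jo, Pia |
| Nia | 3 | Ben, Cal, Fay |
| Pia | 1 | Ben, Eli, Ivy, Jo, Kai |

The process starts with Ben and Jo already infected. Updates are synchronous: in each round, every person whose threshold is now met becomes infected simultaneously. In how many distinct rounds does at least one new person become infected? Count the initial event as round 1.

Round 1 — Ben, Jo become infected (initial).
Round 2 — checking thresholds:
  Cal: 2 of 5 neighbours < 5, not yet.
  Eli: 1 of 4 neighbours ≥ 1, becomes infected.
  Fay: 2 of 5 neighbours < 4, not yet.
  Ivy: 1 of 3 neighbours < 2, not yet.
  Kai: 2 of 6 neighbours ≥ 1, becomes infected.
  Nia: 1 of 3 neighbours < 3, not yet.
  Pia: 2 of 5 neighbours ≥ 1, becomes infected.
Round 3 — checking thresholds:
  Cal: 4 of 5 neighbours < 5, not yet.
  Fay: 4 of 5 neighbours ≥ 4, becomes infected.
  Ivy: 3 of 3 neighbours ≥ 2, becomes infected.
  Nia: 1 of 3 neighbours < 3, not yet.
Round 4 — no new infections; cascade stops.

3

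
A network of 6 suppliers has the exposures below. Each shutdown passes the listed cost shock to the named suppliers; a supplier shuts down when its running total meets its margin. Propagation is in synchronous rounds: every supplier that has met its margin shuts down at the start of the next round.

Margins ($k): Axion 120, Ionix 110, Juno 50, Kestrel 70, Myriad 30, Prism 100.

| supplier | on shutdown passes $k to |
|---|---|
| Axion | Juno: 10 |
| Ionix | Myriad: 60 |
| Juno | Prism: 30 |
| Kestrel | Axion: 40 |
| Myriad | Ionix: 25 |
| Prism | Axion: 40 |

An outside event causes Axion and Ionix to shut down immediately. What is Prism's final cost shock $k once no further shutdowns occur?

Round 1 — Axion, Ionix shut down (initial).
  Juno: +10 → 10 < 50
  Myriad: +60 → 60 ≥ 30
Round 2 — Myriad shuts down.
No further shutdowns.

0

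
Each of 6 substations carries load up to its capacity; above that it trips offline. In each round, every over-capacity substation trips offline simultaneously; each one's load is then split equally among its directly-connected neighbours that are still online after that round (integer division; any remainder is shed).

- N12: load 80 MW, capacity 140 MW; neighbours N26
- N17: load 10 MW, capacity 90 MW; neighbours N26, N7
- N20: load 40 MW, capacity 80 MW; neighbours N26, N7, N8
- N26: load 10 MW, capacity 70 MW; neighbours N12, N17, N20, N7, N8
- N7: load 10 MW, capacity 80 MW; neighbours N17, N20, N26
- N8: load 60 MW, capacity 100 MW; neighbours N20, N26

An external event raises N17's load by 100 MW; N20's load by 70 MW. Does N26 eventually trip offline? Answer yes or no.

yes

Round 1 — N17 at 110 > 90; N20 at 110 > 80. N17, N20 trip offline.
  N17 sheds 110 MW to N26, N7: 55 each.
    N26: 10+55 = 65 ≤ 70
    N7: 10+55 = 65 ≤ 80
  N20 sheds 110 MW to N26, N7, N8: 36 each (2 lost).
    N26: 65+36 = 101 > 70
    N7: 65+36 = 101 > 80
    N8: 60+36 = 96 ≤ 100
Round 2 — N26, N7 trip offline.
  N26 sheds 101 MW to N12, N8: 50 each (1 lost).
    N12: 80+50 = 130 ≤ 140
    N8: 96+50 = 146 > 100
  N7 sheds 101 MW: no online neighbours, lost.
Round 3 — N8 trips offline.
  N8 sheds 146 MW: no online neighbours, lost.
No further trips.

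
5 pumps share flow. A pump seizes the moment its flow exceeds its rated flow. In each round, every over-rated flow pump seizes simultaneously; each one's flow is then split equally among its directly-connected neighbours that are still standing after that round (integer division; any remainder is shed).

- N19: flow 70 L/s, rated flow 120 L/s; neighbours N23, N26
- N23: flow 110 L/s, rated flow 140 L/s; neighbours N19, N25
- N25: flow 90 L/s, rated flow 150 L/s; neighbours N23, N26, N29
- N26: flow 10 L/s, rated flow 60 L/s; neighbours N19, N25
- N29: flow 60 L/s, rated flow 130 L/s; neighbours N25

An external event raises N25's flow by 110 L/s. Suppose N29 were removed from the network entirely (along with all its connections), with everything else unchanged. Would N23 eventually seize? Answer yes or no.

yes

With N29 removed:
Round 1 — N25 at 200 > 150. N25 seizes.
  N25 sheds 200 L/s to N23, N26: 100 each.
    N23: 110+100 = 210 > 140
    N26: 10+100 = 110 > 60
Round 2 — N23, N26 seize.
  N23 sheds 210 L/s to N19: 210 each.
    N19: 70+210 = 280 > 120
  N26 sheds 110 L/s to N19: 110 each.
    N19: 280+110 = 390 > 120
Round 3 — N19 seizes.
  N19 sheds 390 L/s: no online neighbours, lost.
No further seizures.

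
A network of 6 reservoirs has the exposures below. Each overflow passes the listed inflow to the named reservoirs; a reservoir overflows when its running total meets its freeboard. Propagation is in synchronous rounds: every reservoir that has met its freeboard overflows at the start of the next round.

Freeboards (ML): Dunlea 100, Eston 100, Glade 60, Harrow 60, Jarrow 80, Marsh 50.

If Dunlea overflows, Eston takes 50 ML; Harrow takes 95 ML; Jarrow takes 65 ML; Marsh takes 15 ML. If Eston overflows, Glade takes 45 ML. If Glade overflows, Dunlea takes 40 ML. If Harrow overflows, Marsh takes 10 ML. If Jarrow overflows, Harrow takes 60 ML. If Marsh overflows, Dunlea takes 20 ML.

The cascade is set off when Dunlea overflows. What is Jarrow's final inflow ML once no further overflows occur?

Round 1 — Dunlea overflows (initial).
  Eston: +50 → 50 < 100
  Harrow: +95 → 95 ≥ 60
  Jarrow: +65 → 65 < 80
  Marsh: +15 → 15 < 50
Round 2 — Harrow overflows.
  Marsh: +10 → 25 < 50
No further overflows.

65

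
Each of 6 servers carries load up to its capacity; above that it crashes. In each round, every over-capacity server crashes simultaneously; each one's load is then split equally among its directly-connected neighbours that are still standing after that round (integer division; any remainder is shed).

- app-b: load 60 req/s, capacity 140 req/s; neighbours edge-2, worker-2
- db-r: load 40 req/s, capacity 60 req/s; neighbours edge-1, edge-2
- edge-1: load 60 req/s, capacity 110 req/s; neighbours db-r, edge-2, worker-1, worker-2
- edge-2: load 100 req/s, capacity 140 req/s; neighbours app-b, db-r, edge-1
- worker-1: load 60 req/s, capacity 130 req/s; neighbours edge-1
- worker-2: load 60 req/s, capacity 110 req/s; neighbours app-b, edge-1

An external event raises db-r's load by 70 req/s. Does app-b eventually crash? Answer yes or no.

Round 1 — db-r at 110 > 60. db-r crashes.
  db-r sheds 110 req/s to edge-1, edge-2: 55 each.
    edge-1: 60+55 = 115 > 110
    edge-2: 100+55 = 155 > 140
Round 2 — edge-1, edge-2 crash.
  edge-1 sheds 115 req/s to worker-1, worker-2: 57 each (1 lost).
    worker-1: 60+57 = 117 ≤ 130
    worker-2: 60+57 = 117 > 110
  edge-2 sheds 155 req/s to app-b: 155 each.
    app-b: 60+155 = 215 > 140
Round 3 — app-b, worker-2 crash.
  app-b sheds 215 req/s: no online neighbours, lost.
  worker-2 sheds 117 req/s: no online neighbours, lost.
No further crashes.

yes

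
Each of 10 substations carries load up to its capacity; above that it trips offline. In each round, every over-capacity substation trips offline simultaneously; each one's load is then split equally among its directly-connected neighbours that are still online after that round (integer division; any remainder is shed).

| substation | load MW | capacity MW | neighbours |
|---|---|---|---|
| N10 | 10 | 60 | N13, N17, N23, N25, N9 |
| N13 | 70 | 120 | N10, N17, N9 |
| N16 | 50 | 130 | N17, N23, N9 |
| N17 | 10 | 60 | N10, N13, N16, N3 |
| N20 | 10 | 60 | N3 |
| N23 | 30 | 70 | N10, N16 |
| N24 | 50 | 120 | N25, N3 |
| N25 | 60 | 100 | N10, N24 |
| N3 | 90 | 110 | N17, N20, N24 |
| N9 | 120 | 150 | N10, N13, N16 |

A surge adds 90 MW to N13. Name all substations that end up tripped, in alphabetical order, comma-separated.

N10, N13, N16, N17, N20, N23, N3, N9

Round 1 — N13 at 160 > 120. N13 trips offline.
  N13 sheds 160 MW to N10, N17, N9: 53 each (1 lost).
    N10: 10+53 = 63 > 60
    N17: 10+53 = 63 > 60
    N9: 120+53 = 173 > 150
Round 2 — N10, N17, N9 trip offline.
  N10 sheds 63 MW to N23, N25: 31 each (1 lost).
    N23: 30+31 = 61 ≤ 70
    N25: 60+31 = 91 ≤ 100
  N17 sheds 63 MW to N16, N3: 31 each (1 lost).
    N16: 50+31 = 81 ≤ 130
    N3: 90+31 = 121 > 110
  N9 sheds 173 MW to N16: 173 each.
    N16: 81+173 = 254 > 130
Round 3 — N16, N3 trip offline.
  N16 sheds 254 MW to N23: 254 each.
    N23: 61+254 = 315 > 70
  N3 sheds 121 MW to N20, N24: 60 each (1 lost).
    N20: 10+60 = 70 > 60
    N24: 50+60 = 110 ≤ 120
Round 4 — N20, N23 trip offline.
  N20 sheds 70 MW: no online neighbours, lost.
  N23 sheds 315 MW: no online neighbours, lost.
No further trips.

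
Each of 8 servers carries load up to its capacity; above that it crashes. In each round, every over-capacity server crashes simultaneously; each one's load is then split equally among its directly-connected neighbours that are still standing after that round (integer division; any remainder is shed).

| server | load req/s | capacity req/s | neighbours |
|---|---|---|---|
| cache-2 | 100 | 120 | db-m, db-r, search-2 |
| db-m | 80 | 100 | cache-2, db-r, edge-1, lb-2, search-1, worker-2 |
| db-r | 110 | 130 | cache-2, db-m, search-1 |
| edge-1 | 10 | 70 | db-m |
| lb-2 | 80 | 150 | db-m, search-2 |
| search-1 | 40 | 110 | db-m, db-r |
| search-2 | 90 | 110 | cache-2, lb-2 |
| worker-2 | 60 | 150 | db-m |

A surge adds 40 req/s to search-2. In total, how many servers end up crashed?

6

Round 1 — search-2 at 130 > 110. search-2 crashes.
  search-2 sheds 130 req/s to cache-2, lb-2: 65 each.
    cache-2: 100+65 = 165 > 120
    lb-2: 80+65 = 145 ≤ 150
Round 2 — cache-2 crashes.
  cache-2 sheds 165 req/s to db-m, db-r: 82 each (1 lost).
    db-m: 80+82 = 162 > 100
    db-r: 110+82 = 192 > 130
Round 3 — db-m, db-r crash.
  db-m sheds 162 req/s to edge-1, lb-2, search-1, worker-2: 40 each (2 lost).
    edge-1: 10+40 = 50 ≤ 70
    lb-2: 145+40 = 185 > 150
    search-1: 40+40 = 80 ≤ 110
    worker-2: 60+40 = 100 ≤ 150
  db-r sheds 192 req/s to search-1: 192 each.
    search-1: 80+192 = 272 > 110
Round 4 — lb-2, search-1 crash.
  lb-2 sheds 185 req/s: no online neighbours, lost.
  search-1 sheds 272 req/s: no online neighbours, lost.
No further crashes.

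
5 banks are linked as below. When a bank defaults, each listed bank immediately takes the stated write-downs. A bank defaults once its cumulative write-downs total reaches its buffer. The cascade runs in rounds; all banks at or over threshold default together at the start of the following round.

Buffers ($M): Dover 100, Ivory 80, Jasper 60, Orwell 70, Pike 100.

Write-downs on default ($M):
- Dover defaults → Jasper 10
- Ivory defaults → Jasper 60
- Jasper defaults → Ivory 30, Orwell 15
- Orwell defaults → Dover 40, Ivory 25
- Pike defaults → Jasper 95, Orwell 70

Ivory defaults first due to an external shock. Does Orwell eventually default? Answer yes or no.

no

Round 1 — Ivory defaults (initial).
  Jasper: +60 → 60 ≥ 60
Round 2 — Jasper defaults.
  Orwell: +15 → 15 < 70
No further defaults.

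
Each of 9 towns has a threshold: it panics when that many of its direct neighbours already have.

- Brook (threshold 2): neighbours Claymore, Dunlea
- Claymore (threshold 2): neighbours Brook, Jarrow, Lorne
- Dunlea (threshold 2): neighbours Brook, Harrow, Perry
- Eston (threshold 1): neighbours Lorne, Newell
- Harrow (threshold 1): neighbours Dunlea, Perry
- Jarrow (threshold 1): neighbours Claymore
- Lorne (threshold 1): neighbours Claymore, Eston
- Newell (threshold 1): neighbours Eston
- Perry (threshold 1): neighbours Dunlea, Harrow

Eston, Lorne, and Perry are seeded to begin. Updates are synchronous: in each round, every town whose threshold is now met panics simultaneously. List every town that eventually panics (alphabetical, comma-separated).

Round 1 — Eston, Lorne, Perry panic (initial).
Round 2 — checking thresholds:
  Claymore: 1 of 3 neighbours < 2, below threshold.
  Dunlea: 1 of 3 neighbours < 2, below threshold.
  Harrow: 1 of 2 neighbours ≥ 1, panics.
  Newell: 1 of 1 neighbours ≥ 1, panics.
Round 3 — checking thresholds:
  Claymore: 1 of 3 neighbours < 2, below threshold.
  Dunlea: 2 of 3 neighbours ≥ 2, panics.
Round 4 — no new panics; cascade stops.

Dunlea, Eston, Harrow, Lorne, Newell, Perry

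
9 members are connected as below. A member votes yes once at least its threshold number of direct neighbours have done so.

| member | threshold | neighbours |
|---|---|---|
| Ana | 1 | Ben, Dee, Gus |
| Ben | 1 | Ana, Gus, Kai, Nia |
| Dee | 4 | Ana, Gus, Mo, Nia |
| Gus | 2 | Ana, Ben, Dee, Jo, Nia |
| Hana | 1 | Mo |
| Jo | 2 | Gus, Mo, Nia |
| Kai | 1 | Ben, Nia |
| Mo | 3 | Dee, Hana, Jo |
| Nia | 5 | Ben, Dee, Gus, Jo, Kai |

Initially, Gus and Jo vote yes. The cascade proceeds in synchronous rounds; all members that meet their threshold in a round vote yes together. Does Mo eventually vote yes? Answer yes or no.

Round 1 — Gus, Jo vote yes (initial).
Round 2 — checking thresholds:
  Ana: 1 of 3 neighbours ≥ 1, votes yes.
  Ben: 1 of 4 neighbours ≥ 1, votes yes.
  Dee: 1 of 4 neighbours < 4, holds.
  Mo: 1 of 3 neighbours < 3, holds.
  Nia: 2 of 5 neighbours < 5, holds.
Round 3 — checking thresholds:
  Dee: 2 of 4 neighbours < 4, holds.
  Kai: 1 of 2 neighbours ≥ 1, votes yes.
  Mo: 1 of 3 neighbours < 3, holds.
  Nia: 3 of 5 neighbours < 5, holds.
Round 4 — no new yes votes; cascade stops.

no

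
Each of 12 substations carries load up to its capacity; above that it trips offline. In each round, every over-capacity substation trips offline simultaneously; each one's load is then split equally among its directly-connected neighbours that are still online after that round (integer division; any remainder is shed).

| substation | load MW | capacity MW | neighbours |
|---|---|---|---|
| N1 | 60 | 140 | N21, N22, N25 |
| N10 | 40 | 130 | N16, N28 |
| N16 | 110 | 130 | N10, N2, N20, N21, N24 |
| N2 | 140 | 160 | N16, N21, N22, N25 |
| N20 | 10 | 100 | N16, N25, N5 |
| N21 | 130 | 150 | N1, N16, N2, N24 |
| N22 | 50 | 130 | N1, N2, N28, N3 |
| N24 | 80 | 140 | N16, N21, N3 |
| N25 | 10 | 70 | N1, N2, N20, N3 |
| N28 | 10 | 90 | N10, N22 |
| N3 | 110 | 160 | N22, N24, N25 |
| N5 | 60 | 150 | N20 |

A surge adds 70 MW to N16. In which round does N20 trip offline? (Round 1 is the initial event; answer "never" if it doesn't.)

never

Round 1 — N16 at 180 > 130. N16 trips offline.
  N16 sheds 180 MW to N10, N2, N20, N21, N24: 36 each.
    N10: 40+36 = 76 ≤ 130
    N2: 140+36 = 176 > 160
    N20: 10+36 = 46 ≤ 100
    N21: 130+36 = 166 > 150
    N24: 80+36 = 116 ≤ 140
Round 2 — N2, N21 trip offline.
  N2 sheds 176 MW to N22, N25: 88 each.
    N22: 50+88 = 138 > 130
    N25: 10+88 = 98 > 70
  N21 sheds 166 MW to N1, N24: 83 each.
    N1: 60+83 = 143 > 140
    N24: 116+83 = 199 > 140
Round 3 — N1, N22, N24, N25 trip offline.
  N1 sheds 143 MW: no online neighbours, lost.
  N22 sheds 138 MW to N28, N3: 69 each.
    N28: 10+69 = 79 ≤ 90
    N3: 110+69 = 179 > 160
  N24 sheds 199 MW to N3: 199 each.
    N3: 179+199 = 378 > 160
  N25 sheds 98 MW to N20, N3: 49 each.
    N20: 46+49 = 95 ≤ 100
    N3: 378+49 = 427 > 160
Round 4 — N3 trips offline.
  N3 sheds 427 MW: no online neighbours, lost.
No further trips.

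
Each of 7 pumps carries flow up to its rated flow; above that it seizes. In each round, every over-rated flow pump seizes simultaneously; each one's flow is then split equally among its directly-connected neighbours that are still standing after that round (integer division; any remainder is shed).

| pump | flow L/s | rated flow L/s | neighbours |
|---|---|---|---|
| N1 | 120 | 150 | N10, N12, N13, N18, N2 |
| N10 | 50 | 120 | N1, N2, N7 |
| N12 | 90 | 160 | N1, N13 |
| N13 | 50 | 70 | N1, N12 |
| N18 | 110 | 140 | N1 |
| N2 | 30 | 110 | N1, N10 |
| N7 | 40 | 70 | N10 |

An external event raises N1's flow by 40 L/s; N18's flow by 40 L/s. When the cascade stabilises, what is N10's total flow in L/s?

Round 1 — N1 at 160 > 150; N18 at 150 > 140. N1, N18 seize.
  N1 sheds 160 L/s to N10, N12, N13, N2: 40 each.
    N10: 50+40 = 90 ≤ 120
    N12: 90+40 = 130 ≤ 160
    N13: 50+40 = 90 > 70
    N2: 30+40 = 70 ≤ 110
  N18 sheds 150 L/s: no online neighbours, lost.
Round 2 — N13 seizes.
  N13 sheds 90 L/s to N12: 90 each.
    N12: 130+90 = 220 > 160
Round 3 — N12 seizes.
  N12 sheds 220 L/s: no online neighbours, lost.
No further seizures.

90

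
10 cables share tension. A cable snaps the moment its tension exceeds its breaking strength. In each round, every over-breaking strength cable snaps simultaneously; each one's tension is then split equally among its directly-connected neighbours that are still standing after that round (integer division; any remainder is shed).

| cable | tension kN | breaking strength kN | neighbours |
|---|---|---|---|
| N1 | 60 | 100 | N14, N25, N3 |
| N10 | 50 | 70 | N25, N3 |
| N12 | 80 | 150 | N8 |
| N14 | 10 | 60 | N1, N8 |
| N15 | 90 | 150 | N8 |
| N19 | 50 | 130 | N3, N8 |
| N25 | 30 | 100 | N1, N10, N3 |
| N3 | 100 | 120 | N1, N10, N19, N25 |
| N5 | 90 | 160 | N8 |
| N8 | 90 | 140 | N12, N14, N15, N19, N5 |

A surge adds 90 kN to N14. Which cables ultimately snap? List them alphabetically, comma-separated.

N1, N10, N14, N25, N3

Round 1 — N14 at 100 > 60. N14 snaps.
  N14 sheds 100 kN to N1, N8: 50 each.
    N1: 60+50 = 110 > 100
    N8: 90+50 = 140 ≤ 140
Round 2 — N1 snaps.
  N1 sheds 110 kN to N25, N3: 55 each.
    N25: 30+55 = 85 ≤ 100
    N3: 100+55 = 155 > 120
Round 3 — N3 snaps.
  N3 sheds 155 kN to N10, N19, N25: 51 each (2 lost).
    N10: 50+51 = 101 > 70
    N19: 50+51 = 101 ≤ 130
    N25: 85+51 = 136 > 100
Round 4 — N10, N25 snap.
  N10 sheds 101 kN: no online neighbours, lost.
  N25 sheds 136 kN: no online neighbours, lost.
No further breaks.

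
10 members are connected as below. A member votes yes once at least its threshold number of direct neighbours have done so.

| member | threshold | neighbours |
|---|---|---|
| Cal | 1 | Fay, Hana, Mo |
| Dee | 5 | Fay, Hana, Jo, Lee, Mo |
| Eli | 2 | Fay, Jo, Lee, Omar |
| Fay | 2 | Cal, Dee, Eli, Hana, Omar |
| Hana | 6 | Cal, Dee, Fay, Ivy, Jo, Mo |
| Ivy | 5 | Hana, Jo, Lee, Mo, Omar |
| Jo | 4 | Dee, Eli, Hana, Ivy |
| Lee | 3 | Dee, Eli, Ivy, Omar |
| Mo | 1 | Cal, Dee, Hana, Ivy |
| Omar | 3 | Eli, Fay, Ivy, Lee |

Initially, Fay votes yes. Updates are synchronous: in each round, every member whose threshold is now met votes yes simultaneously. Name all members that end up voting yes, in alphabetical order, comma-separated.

Round 1 — Fay votes yes (initial).
Round 2 — checking thresholds:
  Cal: 1 of 3 neighbours ≥ 1, votes yes.
  Dee: 1 of 5 neighbours < 5, below threshold.
  Eli: 1 of 4 neighbours < 2, below threshold.
  Hana: 1 of 6 neighbours < 6, below threshold.
  Omar: 1 of 4 neighbours < 3, below threshold.
Round 3 — checking thresholds:
  Dee: 1 of 5 neighbours < 5, below threshold.
  Eli: 1 of 4 neighbours < 2, below threshold.
  Hana: 2 of 6 neighbours < 6, below threshold.
  Mo: 1 of 4 neighbours ≥ 1, votes yes.
  Omar: 1 of 4 neighbours < 3, below threshold.
Round 4 — no new yes votes; cascade stops.

Cal, Fay, Mo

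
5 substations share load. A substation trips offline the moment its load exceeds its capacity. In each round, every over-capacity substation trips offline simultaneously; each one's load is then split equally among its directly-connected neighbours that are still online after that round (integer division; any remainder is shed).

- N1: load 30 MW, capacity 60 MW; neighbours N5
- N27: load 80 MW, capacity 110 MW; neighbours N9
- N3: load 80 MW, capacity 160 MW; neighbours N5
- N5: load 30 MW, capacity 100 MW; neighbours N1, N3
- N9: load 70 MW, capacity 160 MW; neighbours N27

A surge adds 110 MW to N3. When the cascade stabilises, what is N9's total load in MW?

Round 1 — N3 at 190 > 160. N3 trips offline.
  N3 sheds 190 MW to N5: 190 each.
    N5: 30+190 = 220 > 100
Round 2 — N5 trips offline.
  N5 sheds 220 MW to N1: 220 each.
    N1: 30+220 = 250 > 60
Round 3 — N1 trips offline.
  N1 sheds 250 MW: no online neighbours, lost.
No further trips.

70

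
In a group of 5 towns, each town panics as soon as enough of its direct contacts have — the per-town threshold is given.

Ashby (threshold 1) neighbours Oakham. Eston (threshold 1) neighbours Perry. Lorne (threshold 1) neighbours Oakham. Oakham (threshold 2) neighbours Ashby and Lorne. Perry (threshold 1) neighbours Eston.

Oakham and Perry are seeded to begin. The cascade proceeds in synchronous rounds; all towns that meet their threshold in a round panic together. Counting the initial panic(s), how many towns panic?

Round 1 — Oakham, Perry panic (initial).
Round 2 — checking thresholds:
  Ashby: 1 of 1 neighbours ≥ 1, panics.
  Eston: 1 of 1 neighbours ≥ 1, panics.
  Lorne: 1 of 1 neighbours ≥ 1, panics.
Round 3 — no new panics; cascade stops.

5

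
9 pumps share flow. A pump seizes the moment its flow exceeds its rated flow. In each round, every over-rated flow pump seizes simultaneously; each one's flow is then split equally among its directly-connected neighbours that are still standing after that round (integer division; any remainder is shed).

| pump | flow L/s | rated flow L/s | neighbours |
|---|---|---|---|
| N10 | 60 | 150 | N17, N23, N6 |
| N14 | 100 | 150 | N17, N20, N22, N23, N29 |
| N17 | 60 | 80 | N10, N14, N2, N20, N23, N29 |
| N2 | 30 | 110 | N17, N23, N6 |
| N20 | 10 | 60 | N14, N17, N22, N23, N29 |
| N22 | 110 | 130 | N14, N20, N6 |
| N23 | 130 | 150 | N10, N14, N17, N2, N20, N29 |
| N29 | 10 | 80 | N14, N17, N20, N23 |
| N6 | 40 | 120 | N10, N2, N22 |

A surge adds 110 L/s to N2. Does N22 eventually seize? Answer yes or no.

yes

Round 1 — N2 at 140 > 110. N2 seizes.
  N2 sheds 140 L/s to N17, N23, N6: 46 each (2 lost).
    N17: 60+46 = 106 > 80
    N23: 130+46 = 176 > 150
    N6: 40+46 = 86 ≤ 120
Round 2 — N17, N23 seize.
  N17 sheds 106 L/s to N10, N14, N20, N29: 26 each (2 lost).
    N10: 60+26 = 86 ≤ 150
    N14: 100+26 = 126 ≤ 150
    N20: 10+26 = 36 ≤ 60
    N29: 10+26 = 36 ≤ 80
  N23 sheds 176 L/s to N10, N14, N20, N29: 44 each.
    N10: 86+44 = 130 ≤ 150
    N14: 126+44 = 170 > 150
    N20: 36+44 = 80 > 60
    N29: 36+44 = 80 ≤ 80
Round 3 — N14, N20 seize.
  N14 sheds 170 L/s to N22, N29: 85 each.
    N22: 110+85 = 195 > 130
    N29: 80+85 = 165 > 80
  N20 sheds 80 L/s to N22, N29: 40 each.
    N22: 195+40 = 235 > 130
    N29: 165+40 = 205 > 80
Round 4 — N22, N29 seize.
  N22 sheds 235 L/s to N6: 235 each.
    N6: 86+235 = 321 > 120
  N29 sheds 205 L/s: no online neighbours, lost.
Round 5 — N6 seizes.
  N6 sheds 321 L/s to N10: 321 each.
    N10: 130+321 = 451 > 150
Round 6 — N10 seizes.
  N10 sheds 451 L/s: no online neighbours, lost.
No further seizures.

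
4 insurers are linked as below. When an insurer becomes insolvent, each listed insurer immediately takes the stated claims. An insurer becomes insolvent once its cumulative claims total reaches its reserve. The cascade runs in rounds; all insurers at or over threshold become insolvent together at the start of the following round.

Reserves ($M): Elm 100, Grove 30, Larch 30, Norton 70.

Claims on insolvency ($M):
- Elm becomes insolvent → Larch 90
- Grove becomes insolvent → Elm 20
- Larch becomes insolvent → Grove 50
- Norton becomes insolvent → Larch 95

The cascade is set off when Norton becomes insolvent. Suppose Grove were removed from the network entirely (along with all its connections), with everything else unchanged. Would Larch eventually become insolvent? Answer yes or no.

yes

With Grove removed:
Round 1 — Norton becomes insolvent (initial).
  Larch: +95 → 95 ≥ 30
Round 2 — Larch becomes insolvent.
No further insolvencies.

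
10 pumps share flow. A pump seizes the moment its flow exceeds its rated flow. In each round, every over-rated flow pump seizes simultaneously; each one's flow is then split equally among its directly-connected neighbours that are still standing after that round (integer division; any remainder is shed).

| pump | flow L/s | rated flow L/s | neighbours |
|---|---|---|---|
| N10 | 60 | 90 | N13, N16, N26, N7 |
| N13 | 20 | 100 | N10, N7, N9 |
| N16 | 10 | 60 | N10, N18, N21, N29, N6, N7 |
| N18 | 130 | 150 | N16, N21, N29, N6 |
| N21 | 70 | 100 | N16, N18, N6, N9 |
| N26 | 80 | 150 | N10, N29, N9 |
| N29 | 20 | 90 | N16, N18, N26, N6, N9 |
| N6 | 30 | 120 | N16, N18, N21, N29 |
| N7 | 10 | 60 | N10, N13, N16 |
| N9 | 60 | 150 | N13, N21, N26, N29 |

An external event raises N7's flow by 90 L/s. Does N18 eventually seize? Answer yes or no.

no

Round 1 — N7 at 100 > 60. N7 seizes.
  N7 sheds 100 L/s to N10, N13, N16: 33 each (1 lost).
    N10: 60+33 = 93 > 90
    N13: 20+33 = 53 ≤ 100
    N16: 10+33 = 43 ≤ 60
Round 2 — N10 seizes.
  N10 sheds 93 L/s to N13, N16, N26: 31 each.
    N13: 53+31 = 84 ≤ 100
    N16: 43+31 = 74 > 60
    N26: 80+31 = 111 ≤ 150
Round 3 — N16 seizes.
  N16 sheds 74 L/s to N18, N21, N29, N6: 18 each (2 lost).
    N18: 130+18 = 148 ≤ 150
    N21: 70+18 = 88 ≤ 100
    N29: 20+18 = 38 ≤ 90
    N6: 30+18 = 48 ≤ 120
No further seizures.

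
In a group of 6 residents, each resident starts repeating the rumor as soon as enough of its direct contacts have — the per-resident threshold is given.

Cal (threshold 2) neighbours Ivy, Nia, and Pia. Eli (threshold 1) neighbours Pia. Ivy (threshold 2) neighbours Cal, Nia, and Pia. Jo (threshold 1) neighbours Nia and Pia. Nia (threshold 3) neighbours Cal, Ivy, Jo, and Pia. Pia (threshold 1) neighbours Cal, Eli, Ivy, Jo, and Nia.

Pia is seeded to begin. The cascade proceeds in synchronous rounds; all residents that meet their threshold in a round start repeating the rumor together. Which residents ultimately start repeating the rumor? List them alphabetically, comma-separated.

Eli, Jo, Pia

Round 1 — Pia starts repeating the rumor (initial).
Round 2 — checking thresholds:
  Cal: 1 of 3 neighbours < 2, not yet.
  Eli: 1 of 1 neighbours ≥ 1, starts repeating the rumor.
  Ivy: 1 of 3 neighbours < 2, not yet.
  Jo: 1 of 2 neighbours ≥ 1, starts repeating the rumor.
  Nia: 1 of 4 neighbours < 3, not yet.
Round 3 — no new spreads; cascade stops.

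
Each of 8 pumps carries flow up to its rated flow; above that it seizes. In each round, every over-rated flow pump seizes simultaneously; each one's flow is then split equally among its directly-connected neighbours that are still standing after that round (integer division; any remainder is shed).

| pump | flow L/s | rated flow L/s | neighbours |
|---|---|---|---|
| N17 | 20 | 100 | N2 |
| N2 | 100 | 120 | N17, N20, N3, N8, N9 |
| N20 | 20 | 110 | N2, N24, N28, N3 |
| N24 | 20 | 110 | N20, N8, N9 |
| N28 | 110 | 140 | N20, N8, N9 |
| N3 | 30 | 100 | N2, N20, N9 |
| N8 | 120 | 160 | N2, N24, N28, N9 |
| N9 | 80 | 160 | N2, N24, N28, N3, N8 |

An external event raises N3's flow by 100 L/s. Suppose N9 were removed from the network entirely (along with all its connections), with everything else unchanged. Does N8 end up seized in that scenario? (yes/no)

yes

With N9 removed:
Round 1 — N3 at 130 > 100. N3 seizes.
  N3 sheds 130 L/s to N2, N20: 65 each.
    N2: 100+65 = 165 > 120
    N20: 20+65 = 85 ≤ 110
Round 2 — N2 seizes.
  N2 sheds 165 L/s to N17, N20, N8: 55 each.
    N17: 20+55 = 75 ≤ 100
    N20: 85+55 = 140 > 110
    N8: 120+55 = 175 > 160
Round 3 — N20, N8 seize.
  N20 sheds 140 L/s to N24, N28: 70 each.
    N24: 20+70 = 90 ≤ 110
    N28: 110+70 = 180 > 140
  N8 sheds 175 L/s to N24, N28: 87 each (1 lost).
    N24: 90+87 = 177 > 110
    N28: 180+87 = 267 > 140
Round 4 — N24, N28 seize.
  N24 sheds 177 L/s: no online neighbours, lost.
  N28 sheds 267 L/s: no online neighbours, lost.
No further seizures.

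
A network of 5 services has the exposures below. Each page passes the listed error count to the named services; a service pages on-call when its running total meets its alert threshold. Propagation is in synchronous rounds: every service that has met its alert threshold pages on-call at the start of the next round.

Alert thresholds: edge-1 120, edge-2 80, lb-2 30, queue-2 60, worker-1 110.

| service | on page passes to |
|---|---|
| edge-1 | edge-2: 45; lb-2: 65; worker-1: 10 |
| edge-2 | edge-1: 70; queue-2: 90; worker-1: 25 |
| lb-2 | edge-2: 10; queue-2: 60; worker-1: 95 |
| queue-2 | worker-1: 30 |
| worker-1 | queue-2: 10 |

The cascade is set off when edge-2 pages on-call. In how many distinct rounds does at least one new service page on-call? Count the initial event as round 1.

2

Round 1 — edge-2 pages on-call (initial).
  edge-1: +70 → 70 < 120
  queue-2: +90 → 90 ≥ 60
  worker-1: +25 → 25 < 110
Round 2 — queue-2 pages on-call.
  worker-1: +30 → 55 < 110
No further pages.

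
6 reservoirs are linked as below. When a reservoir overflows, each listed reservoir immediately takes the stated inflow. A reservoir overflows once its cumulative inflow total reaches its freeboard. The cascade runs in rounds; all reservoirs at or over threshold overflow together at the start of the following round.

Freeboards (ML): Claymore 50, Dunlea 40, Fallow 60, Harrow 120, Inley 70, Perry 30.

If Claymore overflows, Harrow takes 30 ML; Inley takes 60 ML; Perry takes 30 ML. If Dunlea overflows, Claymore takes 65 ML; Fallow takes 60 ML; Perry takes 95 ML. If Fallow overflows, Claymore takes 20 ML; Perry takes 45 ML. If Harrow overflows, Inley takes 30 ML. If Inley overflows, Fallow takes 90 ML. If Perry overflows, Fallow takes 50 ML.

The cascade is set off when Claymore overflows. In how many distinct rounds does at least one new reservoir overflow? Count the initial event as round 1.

Round 1 — Claymore overflows (initial).
  Harrow: +30 → 30 < 120
  Inley: +60 → 60 < 70
  Perry: +30 → 30 ≥ 30
Round 2 — Perry overflows.
  Fallow: +50 → 50 < 60
No further overflows.

2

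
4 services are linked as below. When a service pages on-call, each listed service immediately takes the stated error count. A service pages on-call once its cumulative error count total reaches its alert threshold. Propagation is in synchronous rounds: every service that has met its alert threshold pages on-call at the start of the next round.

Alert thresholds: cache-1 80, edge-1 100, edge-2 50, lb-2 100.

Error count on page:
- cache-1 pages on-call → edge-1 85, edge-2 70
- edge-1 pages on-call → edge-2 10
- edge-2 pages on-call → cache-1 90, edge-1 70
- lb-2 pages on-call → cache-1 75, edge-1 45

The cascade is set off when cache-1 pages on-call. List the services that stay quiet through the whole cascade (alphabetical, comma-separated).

lb-2

Round 1 — cache-1 pages on-call (initial).
  edge-1: +85 → 85 < 100
  edge-2: +70 → 70 ≥ 50
Round 2 — edge-2 pages on-call.
  edge-1: +70 → 155 ≥ 100
Round 3 — edge-1 pages on-call.
No further pages.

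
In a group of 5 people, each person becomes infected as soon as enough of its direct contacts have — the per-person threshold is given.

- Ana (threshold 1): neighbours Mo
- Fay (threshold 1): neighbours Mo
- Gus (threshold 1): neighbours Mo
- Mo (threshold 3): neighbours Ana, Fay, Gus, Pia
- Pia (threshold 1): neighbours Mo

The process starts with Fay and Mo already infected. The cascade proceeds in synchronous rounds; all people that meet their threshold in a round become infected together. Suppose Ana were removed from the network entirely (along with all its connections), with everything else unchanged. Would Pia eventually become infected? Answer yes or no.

With Ana removed:
Round 1 — Fay, Mo become infected (initial).
Round 2 — checking thresholds:
  Gus: 1 of 1 neighbours ≥ 1, becomes infected.
  Pia: 1 of 1 neighbours ≥ 1, becomes infected.
Round 3 — no new infections; cascade stops.

yes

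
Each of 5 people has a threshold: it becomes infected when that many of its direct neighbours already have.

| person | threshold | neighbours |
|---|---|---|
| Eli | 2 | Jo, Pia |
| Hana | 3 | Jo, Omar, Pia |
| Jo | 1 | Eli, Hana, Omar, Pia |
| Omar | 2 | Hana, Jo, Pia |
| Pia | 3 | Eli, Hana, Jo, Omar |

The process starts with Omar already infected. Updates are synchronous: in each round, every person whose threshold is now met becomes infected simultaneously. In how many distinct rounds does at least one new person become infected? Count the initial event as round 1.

Round 1 — Omar becomes infected (initial).
Round 2 — checking thresholds:
  Hana: 1 of 3 neighbours < 3, not yet.
  Jo: 1 of 4 neighbours ≥ 1, becomes infected.
  Pia: 1 of 4 neighbours < 3, not yet.
Round 3 — no new infections; cascade stops.

2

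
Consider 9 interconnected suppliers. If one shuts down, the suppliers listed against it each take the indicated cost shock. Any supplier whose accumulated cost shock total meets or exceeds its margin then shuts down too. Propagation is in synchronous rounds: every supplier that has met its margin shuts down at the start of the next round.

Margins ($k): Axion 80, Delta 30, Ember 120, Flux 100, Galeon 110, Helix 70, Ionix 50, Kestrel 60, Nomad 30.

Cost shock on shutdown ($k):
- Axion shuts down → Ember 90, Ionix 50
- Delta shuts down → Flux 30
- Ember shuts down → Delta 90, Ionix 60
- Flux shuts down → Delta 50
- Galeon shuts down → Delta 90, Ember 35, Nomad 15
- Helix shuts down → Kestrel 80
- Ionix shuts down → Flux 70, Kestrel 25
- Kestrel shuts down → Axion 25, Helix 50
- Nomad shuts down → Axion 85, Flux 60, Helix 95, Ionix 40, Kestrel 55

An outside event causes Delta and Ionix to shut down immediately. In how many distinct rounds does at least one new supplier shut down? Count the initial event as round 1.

2

Round 1 — Delta, Ionix shut down (initial).
  Flux: +30+70 → 100 ≥ 100
  Kestrel: +25 → 25 < 60
Round 2 — Flux shuts down.
No further shutdowns.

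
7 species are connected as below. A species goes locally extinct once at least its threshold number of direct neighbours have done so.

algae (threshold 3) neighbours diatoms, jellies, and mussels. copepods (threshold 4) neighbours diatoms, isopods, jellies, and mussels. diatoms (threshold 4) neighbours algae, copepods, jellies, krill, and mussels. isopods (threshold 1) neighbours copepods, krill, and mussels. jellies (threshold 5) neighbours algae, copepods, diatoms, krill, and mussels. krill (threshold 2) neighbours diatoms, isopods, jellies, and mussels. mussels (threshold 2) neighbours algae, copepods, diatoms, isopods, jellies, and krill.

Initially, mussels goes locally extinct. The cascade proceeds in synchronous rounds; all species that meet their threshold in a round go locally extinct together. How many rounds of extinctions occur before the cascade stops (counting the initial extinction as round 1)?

Round 1 — mussels goes locally extinct (initial).
Round 2 — checking thresholds:
  algae: 1 of 3 neighbours < 3, not yet.
  copepods: 1 of 4 neighbours < 4, not yet.
  diatoms: 1 of 5 neighbours < 4, not yet.
  isopods: 1 of 3 neighbours ≥ 1, goes locally extinct.
  jellies: 1 of 5 neighbours < 5, not yet.
  krill: 1 of 4 neighbours < 2, not yet.
Round 3 — checking thresholds:
  algae: 1 of 3 neighbours < 3, not yet.
  copepods: 2 of 4 neighbours < 4, not yet.
  diatoms: 1 of 5 neighbours < 4, not yet.
  jellies: 1 of 5 neighbours < 5, not yet.
  krill: 2 of 4 neighbours ≥ 2, goes locally extinct.
Round 4 — no new extinctions; cascade stops.

3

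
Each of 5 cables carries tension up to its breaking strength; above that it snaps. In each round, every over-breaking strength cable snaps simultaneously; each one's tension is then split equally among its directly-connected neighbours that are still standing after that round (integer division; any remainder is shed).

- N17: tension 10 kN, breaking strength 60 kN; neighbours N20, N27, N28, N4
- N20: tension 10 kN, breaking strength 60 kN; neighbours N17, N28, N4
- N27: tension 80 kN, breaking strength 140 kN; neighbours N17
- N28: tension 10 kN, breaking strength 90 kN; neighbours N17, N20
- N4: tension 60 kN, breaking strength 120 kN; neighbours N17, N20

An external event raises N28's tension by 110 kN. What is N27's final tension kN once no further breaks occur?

Round 1 — N28 at 120 > 90. N28 snaps.
  N28 sheds 120 kN to N17, N20: 60 each.
    N17: 10+60 = 70 > 60
    N20: 10+60 = 70 > 60
Round 2 — N17, N20 snap.
  N17 sheds 70 kN to N27, N4: 35 each.
    N27: 80+35 = 115 ≤ 140
    N4: 60+35 = 95 ≤ 120
  N20 sheds 70 kN to N4: 70 each.
    N4: 95+70 = 165 > 120
Round 3 — N4 snaps.
  N4 sheds 165 kN: no online neighbours, lost.
No further breaks.

115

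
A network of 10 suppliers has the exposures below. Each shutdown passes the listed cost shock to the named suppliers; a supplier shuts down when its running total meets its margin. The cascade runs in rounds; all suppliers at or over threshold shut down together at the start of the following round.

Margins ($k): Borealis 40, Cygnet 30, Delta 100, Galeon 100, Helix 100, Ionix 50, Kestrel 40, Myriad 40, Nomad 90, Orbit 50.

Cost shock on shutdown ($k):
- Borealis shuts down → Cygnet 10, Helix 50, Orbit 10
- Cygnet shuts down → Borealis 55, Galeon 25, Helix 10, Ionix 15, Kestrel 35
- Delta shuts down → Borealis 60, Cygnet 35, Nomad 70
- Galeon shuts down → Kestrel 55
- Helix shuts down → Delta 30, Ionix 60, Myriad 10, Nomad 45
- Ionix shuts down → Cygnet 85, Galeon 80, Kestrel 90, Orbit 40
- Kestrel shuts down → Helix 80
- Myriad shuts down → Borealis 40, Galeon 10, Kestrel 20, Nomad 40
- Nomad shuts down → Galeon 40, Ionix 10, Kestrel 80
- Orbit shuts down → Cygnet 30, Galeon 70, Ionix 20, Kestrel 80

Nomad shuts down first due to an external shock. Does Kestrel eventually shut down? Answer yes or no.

yes

Round 1 — Nomad shuts down (initial).
  Galeon: +40 → 40 < 100
  Ionix: +10 → 10 < 50
  Kestrel: +80 → 80 ≥ 40
Round 2 — Kestrel shuts down.
  Helix: +80 → 80 < 100
No further shutdowns.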